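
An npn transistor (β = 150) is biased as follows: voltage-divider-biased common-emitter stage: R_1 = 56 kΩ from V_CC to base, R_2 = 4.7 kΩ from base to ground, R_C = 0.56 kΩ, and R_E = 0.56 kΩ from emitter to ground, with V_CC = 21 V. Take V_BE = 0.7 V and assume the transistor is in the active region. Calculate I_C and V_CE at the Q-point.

Thevenize the base divider: V_Th = V_CC·R_2/(R_1+R_2) = 21×4.7/60.7 = 1.63 V, R_Th = R_1‖R_2 = 4.34 kΩ.
Base-emitter loop: V_Th = I_B·R_Th + V_BE + (β+1)I_B·R_E, so I_B = (1.63 − 0.7) / (4.34 + 151×0.56) = 0.0104 mA.
I_C = β·I_B = 150×0.0104 = 1.56 mA, and I_E = (β+1)I_B = 1.57 mA.
V_CE = V_CC − I_C·R_C − I_E·R_E = 21 − 1.56×0.56 − 1.57×0.56 = 19.2 V.
V_CE = 19.2 V > 0.2 V confirms active-region operation.

I_C ≈ 1.6 mA, V_CE ≈ 19 V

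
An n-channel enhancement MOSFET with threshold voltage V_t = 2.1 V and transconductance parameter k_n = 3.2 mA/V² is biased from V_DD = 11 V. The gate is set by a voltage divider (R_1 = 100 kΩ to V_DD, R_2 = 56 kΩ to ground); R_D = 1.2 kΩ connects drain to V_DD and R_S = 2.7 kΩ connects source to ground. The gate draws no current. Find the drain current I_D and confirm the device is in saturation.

V_G = V_DD·R_2/(R_1+R_2) = 11×56/156 = 3.95 V.
Assume saturation: I_D = (k_n/2)(V_GS − V_t)² with V_GS = V_G − I_D·R_S = 3.95 − 2.7·I_D.
Substituting gives 11.7·I_D² − 17·I_D + 5.47 = 0, with roots I_D = 0.482 or 0.974 mA.
The root I_D = 0.974 mA gives V_GS = 1.32 V ≤ V_t, so take I_D = 0.482 mA.
Then V_GS = 2.65 V and V_DS = V_DD − I_D(R_D+R_S) = 11 − 0.482×3.9 = 9.12 V.
Saturation requires V_DS ≥ V_GS − V_t = 0.549 V; 9.12 ≥ 0.549 ✓.

I_D ≈ 0.48 mA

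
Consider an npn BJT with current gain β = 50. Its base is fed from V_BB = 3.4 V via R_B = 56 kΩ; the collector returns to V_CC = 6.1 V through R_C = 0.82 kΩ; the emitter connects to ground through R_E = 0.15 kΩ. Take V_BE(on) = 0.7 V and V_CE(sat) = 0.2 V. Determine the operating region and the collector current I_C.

active; I_C ≈ 2.1 mA

Assume active. Base-emitter loop: I_B = (V_BB − V_BE)/(R_B + (β+1)R_E) = (3.4 − 0.7)/(56 + 51×0.15) = 0.0424 mA.
I_C = β·I_B = 50×0.0424 = 2.12 mA.
V_CE = V_CC − I_C·R_C − I_E·R_E = 6.1 − 2.12×0.82 − 2.16×0.15 = 4.04 V > V_CE(sat), so the active-region assumption holds.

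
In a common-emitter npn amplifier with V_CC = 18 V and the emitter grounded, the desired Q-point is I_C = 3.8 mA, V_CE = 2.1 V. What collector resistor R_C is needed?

Collector loop: V_CC = I_C·R_C + V_CE.
R_C = (V_CC − V_CE)/I_C = (18 − 2.1)/3.8 = 4.18 kΩ.

R_C ≈ 4.2 kΩ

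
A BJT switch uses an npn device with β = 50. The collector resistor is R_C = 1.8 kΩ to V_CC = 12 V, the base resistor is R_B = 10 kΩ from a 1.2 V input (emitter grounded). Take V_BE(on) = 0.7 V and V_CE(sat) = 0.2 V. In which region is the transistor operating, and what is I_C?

Assume active. Base-emitter loop: I_B = (V_BB − V_BE)/R_B = (1.2 − 0.7)/10 = 0.05 mA.
I_C = β·I_B = 50×0.05 = 2.5 mA.
V_CE = V_CC − I_C·R_C = 12 − 2.5×1.8 = 7.5 V > V_CE(sat), so the active-region assumption holds.

active; I_C ≈ 2.5 mA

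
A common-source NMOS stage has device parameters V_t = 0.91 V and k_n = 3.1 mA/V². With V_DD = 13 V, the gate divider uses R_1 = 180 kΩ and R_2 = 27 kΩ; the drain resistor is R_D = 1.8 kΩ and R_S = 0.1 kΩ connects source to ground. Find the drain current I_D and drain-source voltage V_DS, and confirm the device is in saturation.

I_D ≈ 0.78 mA, V_DS ≈ 12 V

V_G = V_DD·R_2/(R_1+R_2) = 13×27/207 = 1.7 V.
Assume saturation: I_D = (k_n/2)(V_GS − V_t)² with V_GS = V_G − I_D·R_S = 1.7 − 0.1·I_D.
Substituting gives 0.0155·I_D² − 1.24·I_D + 0.957 = 0, with roots I_D = 0.777 or 79.5 mA.
The root I_D = 79.5 mA gives V_GS = -6.25 V ≤ V_t, so take I_D = 0.777 mA.
Then V_GS = 1.62 V and V_DS = V_DD − I_D(R_D+R_S) = 13 − 0.777×1.9 = 11.5 V.
Saturation requires V_DS ≥ V_GS − V_t = 0.708 V; 11.5 ≥ 0.708 ✓.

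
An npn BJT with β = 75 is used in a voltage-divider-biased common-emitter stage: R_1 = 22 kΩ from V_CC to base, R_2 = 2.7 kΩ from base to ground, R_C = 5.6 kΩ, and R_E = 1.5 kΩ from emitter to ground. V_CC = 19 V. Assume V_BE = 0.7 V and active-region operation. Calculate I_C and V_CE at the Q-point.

I_C ≈ 0.89 mA, V_CE ≈ 13 V

Thevenize the base divider: V_Th = V_CC·R_2/(R_1+R_2) = 19×2.7/24.7 = 2.08 V, R_Th = R_1‖R_2 = 2.4 kΩ.
Base-emitter loop: V_Th = I_B·R_Th + V_BE + (β+1)I_B·R_E, so I_B = (2.08 − 0.7) / (2.4 + 76×1.5) = 0.0118 mA.
I_C = β·I_B = 75×0.0118 = 0.887 mA, and I_E = (β+1)I_B = 0.899 mA.
V_CE = V_CC − I_C·R_C − I_E·R_E = 19 − 0.887×5.6 − 0.899×1.5 = 12.7 V.
V_CE = 12.7 V > 0.2 V confirms active-region operation.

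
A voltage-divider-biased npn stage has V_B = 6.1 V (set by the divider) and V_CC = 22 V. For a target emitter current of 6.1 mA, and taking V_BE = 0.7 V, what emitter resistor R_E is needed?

R_E ≈ 0.89 kΩ

V_E = V_B − V_BE = 6.1 − 0.7 = 5.4 V.
R_E = V_E / I_E = 5.4 / 6.1 = 0.885 kΩ.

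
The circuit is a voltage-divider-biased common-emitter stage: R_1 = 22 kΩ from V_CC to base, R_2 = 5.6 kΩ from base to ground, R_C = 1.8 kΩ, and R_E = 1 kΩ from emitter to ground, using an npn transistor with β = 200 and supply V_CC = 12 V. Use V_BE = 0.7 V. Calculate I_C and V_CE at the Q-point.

Thevenize the base divider: V_Th = V_CC·R_2/(R_1+R_2) = 12×5.6/27.6 = 2.43 V, R_Th = R_1‖R_2 = 4.46 kΩ.
Base-emitter loop: V_Th = I_B·R_Th + V_BE + (β+1)I_B·R_E, so I_B = (2.43 − 0.7) / (4.46 + 201×1) = 0.00844 mA.
I_C = β·I_B = 200×0.00844 = 1.69 mA, and I_E = (β+1)I_B = 1.7 mA.
V_CE = V_CC − I_C·R_C − I_E·R_E = 12 − 1.69×1.8 − 1.7×1 = 7.26 V.
V_CE = 7.26 V > 0.2 V confirms active-region operation.

I_C ≈ 1.7 mA, V_CE ≈ 7.3 V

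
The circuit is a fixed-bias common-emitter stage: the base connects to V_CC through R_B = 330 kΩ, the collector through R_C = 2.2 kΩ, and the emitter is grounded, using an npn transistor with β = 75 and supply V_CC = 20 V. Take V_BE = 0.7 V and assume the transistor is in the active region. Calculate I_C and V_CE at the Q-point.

I_C ≈ 4.4 mA, V_CE ≈ 10 V

Base loop: V_CC = I_B·R_B + V_BE, so I_B = (20 − 0.7)/330 kΩ = 0.0585 mA.
In the active region I_C = β·I_B = 75 × 0.0585 = 4.39 mA.
Collector loop: V_CE = V_CC − I_C·R_C = 20 − 4.39×2.2 = 10.3 V.
Since V_CE = 10.3 V > V_CE(sat) ≈ 0.2 V, the transistor is in the active region as assumed.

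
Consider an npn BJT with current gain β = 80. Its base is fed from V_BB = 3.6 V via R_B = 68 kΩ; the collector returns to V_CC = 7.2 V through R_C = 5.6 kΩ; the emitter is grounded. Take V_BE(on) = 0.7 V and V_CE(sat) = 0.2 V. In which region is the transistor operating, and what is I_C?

saturation; I_C ≈ 1.2 mA

Assume active: I_B = (3.6 − 0.7)/68 = 0.0426 mA, giving I_C = β·I_B = 3.41 mA.
But then V_CE = 7.2 − 3.41×5.6 = -11.9 V < V_CE(sat) = 0.2 V — impossible in the active region.
So the transistor is saturated. With V_CE = 0.2 V, I_C = (V_CC − 0.2)/R_C = 7/5.6 = 1.25 mA.
Check: β·I_B = 3.41 mA > I_C = 1.25 mA, confirming saturation.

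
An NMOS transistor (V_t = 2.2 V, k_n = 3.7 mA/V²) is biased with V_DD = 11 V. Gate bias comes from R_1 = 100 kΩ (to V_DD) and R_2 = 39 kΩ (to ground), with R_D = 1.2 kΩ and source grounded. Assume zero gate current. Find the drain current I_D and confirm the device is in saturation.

V_G = V_DD·R_2/(R_1+R_2) = 11×39/139 = 3.09 V. With the source grounded, V_GS = V_G = 3.09 V.
Assume saturation: I_D = (k_n/2)(V_GS − V_t)² = (3.7/2)×(3.09 − 2.2)² = 1.85×0.886² = 1.45 mA.
V_DS = V_DD − I_D·R_D = 11 − 1.45×1.2 = 9.26 V.
Saturation requires V_DS ≥ V_GS − V_t = 0.886 V; 9.26 ≥ 0.886 ✓.

I_D ≈ 1.5 mA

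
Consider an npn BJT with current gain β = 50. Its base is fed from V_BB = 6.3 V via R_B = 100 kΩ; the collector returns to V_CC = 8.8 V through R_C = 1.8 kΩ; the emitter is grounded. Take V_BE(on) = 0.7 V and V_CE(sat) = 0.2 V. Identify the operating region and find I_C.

active; I_C ≈ 2.8 mA

Assume active. Base-emitter loop: I_B = (V_BB − V_BE)/R_B = (6.3 − 0.7)/100 = 0.056 mA.
I_C = β·I_B = 50×0.056 = 2.8 mA.
V_CE = V_CC − I_C·R_C = 8.8 − 2.8×1.8 = 3.76 V > V_CE(sat), so the active-region assumption holds.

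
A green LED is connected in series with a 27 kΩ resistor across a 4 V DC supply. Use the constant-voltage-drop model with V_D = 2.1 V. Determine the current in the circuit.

I ≈ 0.07 mA

KVL around the loop: 4 = V_D + I·R = 2.1 + I × 27 kΩ.
So I = (4 − 2.1) / 27 kΩ = 1.9 / 27 = 0.0704 mA.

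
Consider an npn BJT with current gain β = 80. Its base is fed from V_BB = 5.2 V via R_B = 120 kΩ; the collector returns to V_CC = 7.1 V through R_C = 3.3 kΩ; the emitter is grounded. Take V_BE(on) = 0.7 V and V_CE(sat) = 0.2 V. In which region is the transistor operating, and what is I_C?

saturation; I_C ≈ 2.1 mA

Assume active: I_B = (5.2 − 0.7)/120 = 0.0375 mA, giving I_C = β·I_B = 3 mA.
But then V_CE = 7.1 − 3×3.3 = -2.8 V < V_CE(sat) = 0.2 V — impossible in the active region.
So the transistor is saturated. With V_CE = 0.2 V, I_C = (V_CC − 0.2)/R_C = 6.9/3.3 = 2.09 mA.
Check: β·I_B = 3 mA > I_C = 2.09 mA, confirming saturation.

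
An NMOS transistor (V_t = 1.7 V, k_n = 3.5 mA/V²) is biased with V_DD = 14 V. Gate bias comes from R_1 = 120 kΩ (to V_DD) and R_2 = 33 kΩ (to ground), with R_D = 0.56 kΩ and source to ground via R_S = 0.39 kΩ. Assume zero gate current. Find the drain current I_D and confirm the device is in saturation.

V_G = V_DD·R_2/(R_1+R_2) = 14×33/153 = 3.02 V.
Assume saturation: I_D = (k_n/2)(V_GS − V_t)² with V_GS = V_G − I_D·R_S = 3.02 − 0.39·I_D.
Substituting gives 0.266·I_D² − 2.8·I_D + 3.05 = 0, with roots I_D = 1.23 or 9.29 mA.
The root I_D = 9.29 mA gives V_GS = -0.604 V ≤ V_t, so take I_D = 1.23 mA.
Then V_GS = 2.54 V and V_DS = V_DD − I_D(R_D+R_S) = 14 − 1.23×0.95 = 12.8 V.
Saturation requires V_DS ≥ V_GS − V_t = 0.839 V; 12.8 ≥ 0.839 ✓.

I_D ≈ 1.2 mA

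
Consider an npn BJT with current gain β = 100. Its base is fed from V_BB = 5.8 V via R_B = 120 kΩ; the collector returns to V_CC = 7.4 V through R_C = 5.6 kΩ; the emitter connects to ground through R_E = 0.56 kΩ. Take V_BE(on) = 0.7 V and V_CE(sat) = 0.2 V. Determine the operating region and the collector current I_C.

Assume active: I_B = (5.8 − 0.7)/(120 + 101×0.56) = 0.0289 mA, I_C = β·I_B = 2.89 mA.
Then V_CE = 7.4 − 2.89×5.6 − 2.92×0.56 = -10.4 V < 0.2 V — the active assumption fails.
Re-solve with V_CE = 0.2 V. KCL at the emitter: V_E/R_E = (V_BB−0.7−V_E)/R_B + (V_CC−0.2−V_E)/R_C, giving V_E = 0.673 V.
I_C = (V_CC − 0.2 − V_E)/R_C = (7.2 − 0.673)/5.6 = 1.17 mA.
Check: I_B = (5.1 − 0.673)/120 = 0.0369 mA, and β·I_B = 3.69 mA > I_C, confirming saturation.

saturation; I_C ≈ 1.2 mA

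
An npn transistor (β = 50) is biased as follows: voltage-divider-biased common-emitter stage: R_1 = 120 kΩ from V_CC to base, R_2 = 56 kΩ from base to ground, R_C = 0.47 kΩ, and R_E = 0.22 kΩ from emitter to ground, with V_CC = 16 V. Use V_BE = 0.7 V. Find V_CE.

Thevenize the base divider: V_Th = V_CC·R_2/(R_1+R_2) = 16×56/176 = 5.09 V, R_Th = R_1‖R_2 = 38.2 kΩ.
Base-emitter loop: V_Th = I_B·R_Th + V_BE + (β+1)I_B·R_E, so I_B = (5.09 − 0.7) / (38.2 + 51×0.22) = 0.0889 mA.
I_C = β·I_B = 50×0.0889 = 4.44 mA, and I_E = (β+1)I_B = 4.53 mA.
V_CE = V_CC − I_C·R_C − I_E·R_E = 16 − 4.44×0.47 − 4.53×0.22 = 12.9 V.
V_CE = 12.9 V > 0.2 V confirms active-region operation.

V_CE ≈ 13 V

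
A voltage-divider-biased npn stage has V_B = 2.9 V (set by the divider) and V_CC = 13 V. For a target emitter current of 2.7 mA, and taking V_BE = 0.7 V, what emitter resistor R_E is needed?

V_E = V_B − V_BE = 2.9 − 0.7 = 2.2 V.
R_E = V_E / I_E = 2.2 / 2.7 = 0.815 kΩ.

R_E ≈ 0.81 kΩ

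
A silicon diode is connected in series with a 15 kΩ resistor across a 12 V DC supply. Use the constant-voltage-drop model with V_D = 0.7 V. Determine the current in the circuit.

KVL around the loop: 12 = V_D + I·R = 0.7 + I × 15 kΩ.
So I = (12 − 0.7) / 15 kΩ = 11.3 / 15 = 0.753 mA.

I ≈ 0.75 mA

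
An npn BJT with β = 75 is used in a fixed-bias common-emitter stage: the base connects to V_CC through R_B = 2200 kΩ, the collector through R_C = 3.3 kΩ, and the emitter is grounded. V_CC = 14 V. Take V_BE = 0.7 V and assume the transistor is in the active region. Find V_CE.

V_CE ≈ 13 V

Base loop: V_CC = I_B·R_B + V_BE, so I_B = (14 − 0.7)/2200 kΩ = 0.00605 mA.
In the active region I_C = β·I_B = 75 × 0.00605 = 0.453 mA.
Collector loop: V_CE = V_CC − I_C·R_C = 14 − 0.453×3.3 = 12.5 V.
Since V_CE = 12.5 V > V_CE(sat) ≈ 0.2 V, the transistor is in the active region as assumed.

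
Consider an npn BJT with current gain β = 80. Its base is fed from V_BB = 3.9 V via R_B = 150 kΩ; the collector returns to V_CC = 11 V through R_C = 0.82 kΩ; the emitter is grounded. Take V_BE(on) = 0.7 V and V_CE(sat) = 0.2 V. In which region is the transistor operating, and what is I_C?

active; I_C ≈ 1.7 mA

Assume active. Base-emitter loop: I_B = (V_BB − V_BE)/R_B = (3.9 − 0.7)/150 = 0.0213 mA.
I_C = β·I_B = 80×0.0213 = 1.71 mA.
V_CE = V_CC − I_C·R_C = 11 − 1.71×0.82 = 9.6 V > V_CE(sat), so the active-region assumption holds.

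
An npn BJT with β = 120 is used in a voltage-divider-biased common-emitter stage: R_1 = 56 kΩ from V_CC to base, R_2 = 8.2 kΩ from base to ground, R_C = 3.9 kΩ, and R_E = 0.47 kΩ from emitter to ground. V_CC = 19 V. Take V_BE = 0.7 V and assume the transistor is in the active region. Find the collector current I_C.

Thevenize the base divider: V_Th = V_CC·R_2/(R_1+R_2) = 19×8.2/64.2 = 2.43 V, R_Th = R_1‖R_2 = 7.15 kΩ.
Base-emitter loop: V_Th = I_B·R_Th + V_BE + (β+1)I_B·R_E, so I_B = (2.43 − 0.7) / (7.15 + 121×0.47) = 0.027 mA.
I_C = β·I_B = 120×0.027 = 3.24 mA, and I_E = (β+1)I_B = 3.26 mA.
V_CE = V_CC − I_C·R_C − I_E·R_E = 19 − 3.24×3.9 − 3.26×0.47 = 4.84 V.
V_CE = 4.84 V > 0.2 V confirms active-region operation.

I_C ≈ 3.2 mA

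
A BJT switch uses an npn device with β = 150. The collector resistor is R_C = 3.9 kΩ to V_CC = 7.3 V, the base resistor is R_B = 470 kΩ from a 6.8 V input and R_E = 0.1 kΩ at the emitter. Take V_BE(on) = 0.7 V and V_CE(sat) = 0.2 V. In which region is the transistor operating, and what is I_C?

Assume active: I_B = (6.8 − 0.7)/(470 + 151×0.1) = 0.0126 mA, I_C = β·I_B = 1.89 mA.
Then V_CE = 7.3 − 1.89×3.9 − 1.9×0.1 = -0.246 V < 0.2 V — the active assumption fails.
Re-solve with V_CE = 0.2 V. KCL at the emitter: V_E/R_E = (V_BB−0.7−V_E)/R_B + (V_CC−0.2−V_E)/R_C, giving V_E = 0.179 V.
I_C = (V_CC − 0.2 − V_E)/R_C = (7.1 − 0.179)/3.9 = 1.77 mA.
Check: I_B = (6.1 − 0.179)/470 = 0.0126 mA, and β·I_B = 1.89 mA > I_C, confirming saturation.

saturation; I_C ≈ 1.8 mA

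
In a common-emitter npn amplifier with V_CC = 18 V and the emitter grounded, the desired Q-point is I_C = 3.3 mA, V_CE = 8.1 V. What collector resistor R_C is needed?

R_C ≈ 3 kΩ

Collector loop: V_CC = I_C·R_C + V_CE.
R_C = (V_CC − V_CE)/I_C = (18 − 8.1)/3.3 = 3 kΩ.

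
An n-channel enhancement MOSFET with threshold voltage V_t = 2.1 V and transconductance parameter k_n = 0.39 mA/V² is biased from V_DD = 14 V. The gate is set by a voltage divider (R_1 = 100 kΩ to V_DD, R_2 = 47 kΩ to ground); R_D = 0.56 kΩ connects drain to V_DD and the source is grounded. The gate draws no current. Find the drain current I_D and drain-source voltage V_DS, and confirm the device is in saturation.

V_G = V_DD·R_2/(R_1+R_2) = 14×47/147 = 4.48 V. With the source grounded, V_GS = V_G = 4.48 V.
Assume saturation: I_D = (k_n/2)(V_GS − V_t)² = (0.39/2)×(4.48 − 2.1)² = 0.195×2.38² = 1.1 mA.
V_DS = V_DD − I_D·R_D = 14 − 1.1×0.56 = 13.4 V.
Saturation requires V_DS ≥ V_GS − V_t = 2.38 V; 13.4 ≥ 2.38 ✓.

I_D ≈ 1.1 mA, V_DS ≈ 13 V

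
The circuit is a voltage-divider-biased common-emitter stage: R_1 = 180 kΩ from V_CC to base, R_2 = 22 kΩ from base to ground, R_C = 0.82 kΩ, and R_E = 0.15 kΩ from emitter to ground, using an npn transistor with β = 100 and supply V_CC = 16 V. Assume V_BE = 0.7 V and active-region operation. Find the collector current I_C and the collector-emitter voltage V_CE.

Thevenize the base divider: V_Th = V_CC·R_2/(R_1+R_2) = 16×22/202 = 1.74 V, R_Th = R_1‖R_2 = 19.6 kΩ.
Base-emitter loop: V_Th = I_B·R_Th + V_BE + (β+1)I_B·R_E, so I_B = (1.74 − 0.7) / (19.6 + 101×0.15) = 0.03 mA.
I_C = β·I_B = 100×0.03 = 3 mA, and I_E = (β+1)I_B = 3.03 mA.
V_CE = V_CC − I_C·R_C − I_E·R_E = 16 − 3×0.82 − 3.03×0.15 = 13.1 V.
V_CE = 13.1 V > 0.2 V confirms active-region operation.

I_C ≈ 3 mA, V_CE ≈ 13 V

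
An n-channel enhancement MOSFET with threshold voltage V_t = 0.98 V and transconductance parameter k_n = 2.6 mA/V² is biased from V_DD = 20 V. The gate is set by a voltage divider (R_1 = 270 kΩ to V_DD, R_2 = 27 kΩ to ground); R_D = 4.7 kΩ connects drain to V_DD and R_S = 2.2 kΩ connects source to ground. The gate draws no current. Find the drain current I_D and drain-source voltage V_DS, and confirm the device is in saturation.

V_G = V_DD·R_2/(R_1+R_2) = 20×27/297 = 1.82 V.
Assume saturation: I_D = (k_n/2)(V_GS − V_t)² with V_GS = V_G − I_D·R_S = 1.82 − 2.2·I_D.
Substituting gives 6.29·I_D² − 5.79·I_D + 0.913 = 0, with roots I_D = 0.202 or 0.719 mA.
The root I_D = 0.719 mA gives V_GS = 0.236 V ≤ V_t, so take I_D = 0.202 mA.
Then V_GS = 1.37 V and V_DS = V_DD − I_D(R_D+R_S) = 20 − 0.202×6.9 = 18.6 V.
Saturation requires V_DS ≥ V_GS − V_t = 0.394 V; 18.6 ≥ 0.394 ✓.

I_D ≈ 0.2 mA, V_DS ≈ 19 V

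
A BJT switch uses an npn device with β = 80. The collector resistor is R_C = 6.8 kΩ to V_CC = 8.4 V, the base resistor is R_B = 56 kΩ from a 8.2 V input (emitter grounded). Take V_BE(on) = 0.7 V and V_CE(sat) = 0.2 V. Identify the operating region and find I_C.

saturation; I_C ≈ 1.2 mA

Assume active: I_B = (8.2 − 0.7)/56 = 0.134 mA, giving I_C = β·I_B = 10.7 mA.
But then V_CE = 8.4 − 10.7×6.8 = -64.5 V < V_CE(sat) = 0.2 V — impossible in the active region.
So the transistor is saturated. With V_CE = 0.2 V, I_C = (V_CC − 0.2)/R_C = 8.2/6.8 = 1.21 mA.
Check: β·I_B = 10.7 mA > I_C = 1.21 mA, confirming saturation.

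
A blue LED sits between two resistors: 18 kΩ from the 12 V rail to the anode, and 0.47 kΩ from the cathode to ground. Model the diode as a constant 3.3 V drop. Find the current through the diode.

I ≈ 0.47 mA

The two resistors are in series with the diode, so KVL gives 12 = I·18 + 3.3 + I·0.47.
I = (12 − 3.3) / (18 + 0.47) kΩ = 8.7 / 18.5 = 0.471 mA.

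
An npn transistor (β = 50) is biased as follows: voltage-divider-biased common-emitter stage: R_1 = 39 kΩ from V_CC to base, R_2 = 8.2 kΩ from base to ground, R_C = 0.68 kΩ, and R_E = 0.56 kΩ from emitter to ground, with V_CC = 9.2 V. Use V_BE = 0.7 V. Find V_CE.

V_CE ≈ 7.6 V

Thevenize the base divider: V_Th = V_CC·R_2/(R_1+R_2) = 9.2×8.2/47.2 = 1.6 V, R_Th = R_1‖R_2 = 6.78 kΩ.
Base-emitter loop: V_Th = I_B·R_Th + V_BE + (β+1)I_B·R_E, so I_B = (1.6 − 0.7) / (6.78 + 51×0.56) = 0.0254 mA.
I_C = β·I_B = 50×0.0254 = 1.27 mA, and I_E = (β+1)I_B = 1.3 mA.
V_CE = V_CC − I_C·R_C − I_E·R_E = 9.2 − 1.27×0.68 − 1.3×0.56 = 7.61 V.
V_CE = 7.61 V > 0.2 V confirms active-region operation.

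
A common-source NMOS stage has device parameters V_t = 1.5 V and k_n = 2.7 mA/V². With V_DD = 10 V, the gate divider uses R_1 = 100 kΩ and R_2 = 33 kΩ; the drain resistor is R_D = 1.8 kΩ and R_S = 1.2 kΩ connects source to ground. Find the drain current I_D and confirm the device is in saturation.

I_D ≈ 0.38 mA

V_G = V_DD·R_2/(R_1+R_2) = 10×33/133 = 2.48 V.
Assume saturation: I_D = (k_n/2)(V_GS − V_t)² with V_GS = V_G − I_D·R_S = 2.48 − 1.2·I_D.
Substituting gives 1.94·I_D² − 4.18·I_D + 1.3 = 0, with roots I_D = 0.377 or 1.77 mA.
The root I_D = 1.77 mA gives V_GS = 0.354 V ≤ V_t, so take I_D = 0.377 mA.
Then V_GS = 2.03 V and V_DS = V_DD − I_D(R_D+R_S) = 10 − 0.377×3 = 8.87 V.
Saturation requires V_DS ≥ V_GS − V_t = 0.529 V; 8.87 ≥ 0.529 ✓.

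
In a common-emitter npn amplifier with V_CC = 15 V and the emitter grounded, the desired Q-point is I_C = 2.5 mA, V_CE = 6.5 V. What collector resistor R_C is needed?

R_C ≈ 3.4 kΩ

Collector loop: V_CC = I_C·R_C + V_CE.
R_C = (V_CC − V_CE)/I_C = (15 − 6.5)/2.5 = 3.4 kΩ.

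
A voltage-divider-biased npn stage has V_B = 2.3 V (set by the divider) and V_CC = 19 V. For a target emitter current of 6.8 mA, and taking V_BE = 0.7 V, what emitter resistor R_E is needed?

R_E ≈ 0.24 kΩ

V_E = V_B − V_BE = 2.3 − 0.7 = 1.6 V.
R_E = V_E / I_E = 1.6 / 6.8 = 0.235 kΩ.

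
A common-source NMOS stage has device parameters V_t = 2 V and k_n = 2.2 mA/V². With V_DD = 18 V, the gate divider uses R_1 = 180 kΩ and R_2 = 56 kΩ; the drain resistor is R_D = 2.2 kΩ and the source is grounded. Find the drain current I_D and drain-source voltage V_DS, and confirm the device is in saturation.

V_G = V_DD·R_2/(R_1+R_2) = 18×56/236 = 4.27 V. With the source grounded, V_GS = V_G = 4.27 V.
Assume saturation: I_D = (k_n/2)(V_GS − V_t)² = (2.2/2)×(4.27 − 2)² = 1.1×2.27² = 5.67 mA.
V_DS = V_DD − I_D·R_D = 18 − 5.67×2.2 = 5.52 V.
Saturation requires V_DS ≥ V_GS − V_t = 2.27 V; 5.52 ≥ 2.27 ✓.

I_D ≈ 5.7 mA, V_DS ≈ 5.5 V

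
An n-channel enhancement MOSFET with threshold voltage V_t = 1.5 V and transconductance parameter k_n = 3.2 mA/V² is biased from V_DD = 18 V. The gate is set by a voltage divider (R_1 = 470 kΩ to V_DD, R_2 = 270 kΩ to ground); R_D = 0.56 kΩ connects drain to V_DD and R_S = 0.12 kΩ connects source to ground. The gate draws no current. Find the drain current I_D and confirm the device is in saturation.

I_D ≈ 16 mA

V_G = V_DD·R_2/(R_1+R_2) = 18×270/740 = 6.57 V.
Assume saturation: I_D = (k_n/2)(V_GS − V_t)² with V_GS = V_G − I_D·R_S = 6.57 − 0.12·I_D.
Substituting gives 0.023·I_D² − 2.95·I_D + 41.1 = 0, with roots I_D = 15.9 or 112 mA.
The root I_D = 112 mA gives V_GS = -6.86 V ≤ V_t, so take I_D = 15.9 mA.
Then V_GS = 4.66 V and V_DS = V_DD − I_D(R_D+R_S) = 18 − 15.9×0.68 = 7.17 V.
Saturation requires V_DS ≥ V_GS − V_t = 3.16 V; 7.17 ≥ 3.16 ✓.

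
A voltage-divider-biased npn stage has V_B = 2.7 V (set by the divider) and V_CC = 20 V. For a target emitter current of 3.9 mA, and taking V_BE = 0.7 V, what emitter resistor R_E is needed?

R_E ≈ 0.51 kΩ

V_E = V_B − V_BE = 2.7 − 0.7 = 2 V.
R_E = V_E / I_E = 2 / 3.9 = 0.513 kΩ.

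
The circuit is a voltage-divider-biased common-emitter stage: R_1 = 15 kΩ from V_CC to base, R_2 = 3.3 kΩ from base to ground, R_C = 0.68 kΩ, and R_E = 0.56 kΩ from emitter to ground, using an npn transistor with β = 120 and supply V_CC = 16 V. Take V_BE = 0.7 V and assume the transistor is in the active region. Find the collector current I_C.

Thevenize the base divider: V_Th = V_CC·R_2/(R_1+R_2) = 16×3.3/18.3 = 2.89 V, R_Th = R_1‖R_2 = 2.7 kΩ.
Base-emitter loop: V_Th = I_B·R_Th + V_BE + (β+1)I_B·R_E, so I_B = (2.89 − 0.7) / (2.7 + 121×0.56) = 0.031 mA.
I_C = β·I_B = 120×0.031 = 3.72 mA, and I_E = (β+1)I_B = 3.75 mA.
V_CE = V_CC − I_C·R_C − I_E·R_E = 16 − 3.72×0.68 − 3.75×0.56 = 11.4 V.
V_CE = 11.4 V > 0.2 V confirms active-region operation.

I_C ≈ 3.7 mA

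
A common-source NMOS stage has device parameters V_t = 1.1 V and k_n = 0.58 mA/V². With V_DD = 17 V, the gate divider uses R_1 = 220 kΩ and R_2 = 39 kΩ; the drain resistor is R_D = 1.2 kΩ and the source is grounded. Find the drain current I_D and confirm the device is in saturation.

V_G = V_DD·R_2/(R_1+R_2) = 17×39/259 = 2.56 V. With the source grounded, V_GS = V_G = 2.56 V.
Assume saturation: I_D = (k_n/2)(V_GS − V_t)² = (0.58/2)×(2.56 − 1.1)² = 0.29×1.46² = 0.618 mA.
V_DS = V_DD − I_D·R_D = 17 − 0.618×1.2 = 16.3 V.
Saturation requires V_DS ≥ V_GS − V_t = 1.46 V; 16.3 ≥ 1.46 ✓.

I_D ≈ 0.62 mA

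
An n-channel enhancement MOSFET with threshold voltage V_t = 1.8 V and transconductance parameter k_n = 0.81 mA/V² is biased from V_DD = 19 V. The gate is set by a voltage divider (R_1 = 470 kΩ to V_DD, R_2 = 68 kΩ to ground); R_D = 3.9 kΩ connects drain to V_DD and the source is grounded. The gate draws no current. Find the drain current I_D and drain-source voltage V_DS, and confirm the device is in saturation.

I_D ≈ 0.15 mA, V_DS ≈ 18 V

V_G = V_DD·R_2/(R_1+R_2) = 19×68/538 = 2.4 V. With the source grounded, V_GS = V_G = 2.4 V.
Assume saturation: I_D = (k_n/2)(V_GS − V_t)² = (0.81/2)×(2.4 − 1.8)² = 0.405×0.601² = 0.147 mA.
V_DS = V_DD − I_D·R_D = 19 − 0.147×3.9 = 18.4 V.
Saturation requires V_DS ≥ V_GS − V_t = 0.601 V; 18.4 ≥ 0.601 ✓.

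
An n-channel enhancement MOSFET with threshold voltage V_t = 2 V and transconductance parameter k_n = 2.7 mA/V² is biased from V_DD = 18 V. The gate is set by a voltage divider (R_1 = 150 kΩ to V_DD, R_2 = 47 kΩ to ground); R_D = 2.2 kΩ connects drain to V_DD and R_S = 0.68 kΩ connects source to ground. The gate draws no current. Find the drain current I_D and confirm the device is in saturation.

I_D ≈ 1.7 mA

V_G = V_DD·R_2/(R_1+R_2) = 18×47/197 = 4.29 V.
Assume saturation: I_D = (k_n/2)(V_GS − V_t)² with V_GS = V_G − I_D·R_S = 4.29 − 0.68·I_D.
Substituting gives 0.624·I_D² − 5.21·I_D + 7.11 = 0, with roots I_D = 1.72 or 6.63 mA.
The root I_D = 6.63 mA gives V_GS = -0.217 V ≤ V_t, so take I_D = 1.72 mA.
Then V_GS = 3.13 V and V_DS = V_DD − I_D(R_D+R_S) = 18 − 1.72×2.88 = 13.1 V.
Saturation requires V_DS ≥ V_GS − V_t = 1.13 V; 13.1 ≥ 1.13 ✓.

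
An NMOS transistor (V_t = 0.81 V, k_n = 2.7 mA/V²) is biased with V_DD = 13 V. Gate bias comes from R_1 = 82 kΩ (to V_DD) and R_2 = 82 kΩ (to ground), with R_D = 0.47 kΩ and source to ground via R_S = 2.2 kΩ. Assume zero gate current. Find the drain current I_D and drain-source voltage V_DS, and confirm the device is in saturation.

V_G = V_DD·R_2/(R_1+R_2) = 13×82/164 = 6.5 V.
Assume saturation: I_D = (k_n/2)(V_GS − V_t)² with V_GS = V_G − I_D·R_S = 6.5 − 2.2·I_D.
Substituting gives 6.53·I_D² − 34.8·I_D + 43.7 = 0, with roots I_D = 2.03 or 3.3 mA.
The root I_D = 3.3 mA gives V_GS = -0.753 V ≤ V_t, so take I_D = 2.03 mA.
Then V_GS = 2.04 V and V_DS = V_DD − I_D(R_D+R_S) = 13 − 2.03×2.67 = 7.58 V.
Saturation requires V_DS ≥ V_GS − V_t = 1.23 V; 7.58 ≥ 1.23 ✓.

I_D ≈ 2 mA, V_DS ≈ 7.6 V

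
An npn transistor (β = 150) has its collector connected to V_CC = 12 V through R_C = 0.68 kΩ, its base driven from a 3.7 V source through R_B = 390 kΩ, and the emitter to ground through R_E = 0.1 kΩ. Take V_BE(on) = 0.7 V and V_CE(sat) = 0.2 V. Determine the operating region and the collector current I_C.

Assume active. Base-emitter loop: I_B = (V_BB − V_BE)/(R_B + (β+1)R_E) = (3.7 − 0.7)/(390 + 151×0.1) = 0.00741 mA.
I_C = β·I_B = 150×0.00741 = 1.11 mA.
V_CE = V_CC − I_C·R_C − I_E·R_E = 12 − 1.11×0.68 − 1.12×0.1 = 11.1 V > V_CE(sat), so the active-region assumption holds.

active; I_C ≈ 1.1 mA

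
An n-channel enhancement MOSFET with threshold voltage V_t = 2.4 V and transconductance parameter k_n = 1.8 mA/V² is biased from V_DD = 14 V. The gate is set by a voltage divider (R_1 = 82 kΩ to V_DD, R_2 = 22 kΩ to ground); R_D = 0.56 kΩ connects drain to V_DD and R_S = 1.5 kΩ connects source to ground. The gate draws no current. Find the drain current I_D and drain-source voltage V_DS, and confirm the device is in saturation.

I_D ≈ 0.13 mA, V_DS ≈ 14 V

V_G = V_DD·R_2/(R_1+R_2) = 14×22/104 = 2.96 V.
Assume saturation: I_D = (k_n/2)(V_GS − V_t)² with V_GS = V_G − I_D·R_S = 2.96 − 1.5·I_D.
Substituting gives 2.03·I_D² − 2.52·I_D + 0.284 = 0, with roots I_D = 0.125 or 1.12 mA.
The root I_D = 1.12 mA gives V_GS = 1.29 V ≤ V_t, so take I_D = 0.125 mA.
Then V_GS = 2.77 V and V_DS = V_DD − I_D(R_D+R_S) = 14 − 0.125×2.06 = 13.7 V.
Saturation requires V_DS ≥ V_GS − V_t = 0.373 V; 13.7 ≥ 0.373 ✓.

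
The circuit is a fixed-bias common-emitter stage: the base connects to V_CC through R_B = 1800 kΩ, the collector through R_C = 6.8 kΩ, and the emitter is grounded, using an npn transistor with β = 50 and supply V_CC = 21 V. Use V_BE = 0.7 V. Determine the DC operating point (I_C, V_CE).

I_C ≈ 0.56 mA, V_CE ≈ 17 V

Base loop: V_CC = I_B·R_B + V_BE, so I_B = (21 − 0.7)/1800 kΩ = 0.0113 mA.
In the active region I_C = β·I_B = 50 × 0.0113 = 0.564 mA.
Collector loop: V_CE = V_CC − I_C·R_C = 21 − 0.564×6.8 = 17.2 V.
Since V_CE = 17.2 V > V_CE(sat) ≈ 0.2 V, the transistor is in the active region as assumed.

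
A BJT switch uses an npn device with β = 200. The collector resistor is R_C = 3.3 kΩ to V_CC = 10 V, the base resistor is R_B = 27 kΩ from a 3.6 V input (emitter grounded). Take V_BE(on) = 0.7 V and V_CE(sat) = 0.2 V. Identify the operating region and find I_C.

saturation; I_C ≈ 3 mA

Assume active: I_B = (3.6 − 0.7)/27 = 0.107 mA, giving I_C = β·I_B = 21.5 mA.
But then V_CE = 10 − 21.5×3.3 = -60.9 V < V_CE(sat) = 0.2 V — impossible in the active region.
So the transistor is saturated. With V_CE = 0.2 V, I_C = (V_CC − 0.2)/R_C = 9.8/3.3 = 2.97 mA.
Check: β·I_B = 21.5 mA > I_C = 2.97 mA, confirming saturation.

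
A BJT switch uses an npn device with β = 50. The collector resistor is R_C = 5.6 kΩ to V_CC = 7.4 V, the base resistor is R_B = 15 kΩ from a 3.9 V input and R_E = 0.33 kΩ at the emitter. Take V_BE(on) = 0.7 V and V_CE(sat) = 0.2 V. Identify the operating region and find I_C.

Assume active: I_B = (3.9 − 0.7)/(15 + 51×0.33) = 0.101 mA, I_C = β·I_B = 5.03 mA.
Then V_CE = 7.4 − 5.03×5.6 − 5.13×0.33 = -22.4 V < 0.2 V — the active assumption fails.
Re-solve with V_CE = 0.2 V. KCL at the emitter: V_E/R_E = (V_BB−0.7−V_E)/R_B + (V_CC−0.2−V_E)/R_C, giving V_E = 0.458 V.
I_C = (V_CC − 0.2 − V_E)/R_C = (7.2 − 0.458)/5.6 = 1.2 mA.
Check: I_B = (3.2 − 0.458)/15 = 0.183 mA, and β·I_B = 9.14 mA > I_C, confirming saturation.

saturation; I_C ≈ 1.2 mA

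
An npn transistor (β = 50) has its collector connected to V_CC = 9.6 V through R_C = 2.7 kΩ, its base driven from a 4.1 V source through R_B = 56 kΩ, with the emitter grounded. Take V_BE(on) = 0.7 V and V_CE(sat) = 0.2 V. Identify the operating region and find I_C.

Assume active. Base-emitter loop: I_B = (V_BB − V_BE)/R_B = (4.1 − 0.7)/56 = 0.0607 mA.
I_C = β·I_B = 50×0.0607 = 3.04 mA.
V_CE = V_CC − I_C·R_C = 9.6 − 3.04×2.7 = 1.4 V > V_CE(sat), so the active-region assumption holds.

active; I_C ≈ 3 mA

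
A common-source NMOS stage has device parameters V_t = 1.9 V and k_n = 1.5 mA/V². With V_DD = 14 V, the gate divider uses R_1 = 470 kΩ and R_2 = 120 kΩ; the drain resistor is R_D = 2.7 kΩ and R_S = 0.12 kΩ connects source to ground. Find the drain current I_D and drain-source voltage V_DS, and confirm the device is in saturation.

I_D ≈ 0.58 mA, V_DS ≈ 12 V

V_G = V_DD·R_2/(R_1+R_2) = 14×120/590 = 2.85 V.
Assume saturation: I_D = (k_n/2)(V_GS − V_t)² with V_GS = V_G − I_D·R_S = 2.85 − 0.12·I_D.
Substituting gives 0.0108·I_D² − 1.17·I_D + 0.673 = 0, with roots I_D = 0.578 or 108 mA.
The root I_D = 108 mA gives V_GS = -10.1 V ≤ V_t, so take I_D = 0.578 mA.
Then V_GS = 2.78 V and V_DS = V_DD − I_D(R_D+R_S) = 14 − 0.578×2.82 = 12.4 V.
Saturation requires V_DS ≥ V_GS − V_t = 0.878 V; 12.4 ≥ 0.878 ✓.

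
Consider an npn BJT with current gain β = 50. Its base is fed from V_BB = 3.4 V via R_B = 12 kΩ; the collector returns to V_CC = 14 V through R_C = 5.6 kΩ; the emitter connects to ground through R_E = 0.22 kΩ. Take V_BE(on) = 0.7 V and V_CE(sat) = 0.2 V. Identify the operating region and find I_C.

Assume active: I_B = (3.4 − 0.7)/(12 + 51×0.22) = 0.116 mA, I_C = β·I_B = 5.81 mA.
Then V_CE = 14 − 5.81×5.6 − 5.93×0.22 = -19.9 V < 0.2 V — the active assumption fails.
Re-solve with V_CE = 0.2 V. KCL at the emitter: V_E/R_E = (V_BB−0.7−V_E)/R_B + (V_CC−0.2−V_E)/R_C, giving V_E = 0.559 V.
I_C = (V_CC − 0.2 − V_E)/R_C = (13.8 − 0.559)/5.6 = 2.36 mA.
Check: I_B = (2.7 − 0.559)/12 = 0.178 mA, and β·I_B = 8.92 mA > I_C, confirming saturation.

saturation; I_C ≈ 2.4 mA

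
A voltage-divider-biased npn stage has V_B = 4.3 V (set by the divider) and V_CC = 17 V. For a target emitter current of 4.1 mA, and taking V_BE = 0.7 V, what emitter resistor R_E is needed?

R_E ≈ 0.88 kΩ

V_E = V_B − V_BE = 4.3 − 0.7 = 3.6 V.
R_E = V_E / I_E = 3.6 / 4.1 = 0.878 kΩ.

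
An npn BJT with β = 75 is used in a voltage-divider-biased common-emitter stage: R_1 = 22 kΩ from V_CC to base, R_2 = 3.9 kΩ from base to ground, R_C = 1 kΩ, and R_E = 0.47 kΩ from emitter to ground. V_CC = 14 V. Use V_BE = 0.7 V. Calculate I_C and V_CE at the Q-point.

Thevenize the base divider: V_Th = V_CC·R_2/(R_1+R_2) = 14×3.9/25.9 = 2.11 V, R_Th = R_1‖R_2 = 3.31 kΩ.
Base-emitter loop: V_Th = I_B·R_Th + V_BE + (β+1)I_B·R_E, so I_B = (2.11 − 0.7) / (3.31 + 76×0.47) = 0.0361 mA.
I_C = β·I_B = 75×0.0361 = 2.71 mA, and I_E = (β+1)I_B = 2.74 mA.
V_CE = V_CC − I_C·R_C − I_E·R_E = 14 − 2.71×1 − 2.74×0.47 = 10 V.
V_CE = 10 V > 0.2 V confirms active-region operation.

I_C ≈ 2.7 mA, V_CE ≈ 10 V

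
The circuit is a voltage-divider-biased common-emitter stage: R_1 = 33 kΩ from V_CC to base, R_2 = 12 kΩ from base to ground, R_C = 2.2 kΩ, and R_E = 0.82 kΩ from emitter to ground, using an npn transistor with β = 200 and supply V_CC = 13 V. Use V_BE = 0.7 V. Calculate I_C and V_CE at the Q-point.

I_C ≈ 3.2 mA, V_CE ≈ 3.4 V

Thevenize the base divider: V_Th = V_CC·R_2/(R_1+R_2) = 13×12/45 = 3.47 V, R_Th = R_1‖R_2 = 8.8 kΩ.
Base-emitter loop: V_Th = I_B·R_Th + V_BE + (β+1)I_B·R_E, so I_B = (3.47 − 0.7) / (8.8 + 201×0.82) = 0.0159 mA.
I_C = β·I_B = 200×0.0159 = 3.19 mA, and I_E = (β+1)I_B = 3.2 mA.
V_CE = V_CC − I_C·R_C − I_E·R_E = 13 − 3.19×2.2 − 3.2×0.82 = 3.36 V.
V_CE = 3.36 V > 0.2 V confirms active-region operation.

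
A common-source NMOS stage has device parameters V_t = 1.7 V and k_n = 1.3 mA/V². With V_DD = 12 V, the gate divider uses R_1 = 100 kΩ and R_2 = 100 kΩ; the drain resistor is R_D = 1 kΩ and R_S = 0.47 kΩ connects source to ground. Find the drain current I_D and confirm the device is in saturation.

V_G = V_DD·R_2/(R_1+R_2) = 12×100/200 = 6 V.
Assume saturation: I_D = (k_n/2)(V_GS − V_t)² with V_GS = V_G − I_D·R_S = 6 − 0.47·I_D.
Substituting gives 0.144·I_D² − 3.63·I_D + 12 = 0, with roots I_D = 3.92 or 21.3 mA.
The root I_D = 21.3 mA gives V_GS = -4.03 V ≤ V_t, so take I_D = 3.92 mA.
Then V_GS = 4.16 V and V_DS = V_DD − I_D(R_D+R_S) = 12 − 3.92×1.47 = 6.23 V.
Saturation requires V_DS ≥ V_GS − V_t = 2.46 V; 6.23 ≥ 2.46 ✓.

I_D ≈ 3.9 mA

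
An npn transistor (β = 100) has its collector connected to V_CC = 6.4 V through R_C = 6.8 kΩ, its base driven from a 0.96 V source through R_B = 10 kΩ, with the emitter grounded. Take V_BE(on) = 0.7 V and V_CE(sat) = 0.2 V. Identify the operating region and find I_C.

Assume active: I_B = (0.96 − 0.7)/10 = 0.026 mA, giving I_C = β·I_B = 2.6 mA.
But then V_CE = 6.4 − 2.6×6.8 = -11.3 V < V_CE(sat) = 0.2 V — impossible in the active region.
So the transistor is saturated. With V_CE = 0.2 V, I_C = (V_CC − 0.2)/R_C = 6.2/6.8 = 0.912 mA.
Check: β·I_B = 2.6 mA > I_C = 0.912 mA, confirming saturation.

saturation; I_C ≈ 0.91 mA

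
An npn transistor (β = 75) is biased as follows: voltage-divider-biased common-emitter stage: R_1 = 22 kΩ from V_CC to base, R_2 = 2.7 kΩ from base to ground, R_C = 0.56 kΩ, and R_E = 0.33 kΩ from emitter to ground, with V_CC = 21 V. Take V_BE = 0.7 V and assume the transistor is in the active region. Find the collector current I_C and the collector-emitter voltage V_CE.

I_C ≈ 4.4 mA, V_CE ≈ 17 V

Thevenize the base divider: V_Th = V_CC·R_2/(R_1+R_2) = 21×2.7/24.7 = 2.3 V, R_Th = R_1‖R_2 = 2.4 kΩ.
Base-emitter loop: V_Th = I_B·R_Th + V_BE + (β+1)I_B·R_E, so I_B = (2.3 − 0.7) / (2.4 + 76×0.33) = 0.0581 mA.
I_C = β·I_B = 75×0.0581 = 4.35 mA, and I_E = (β+1)I_B = 4.41 mA.
V_CE = V_CC − I_C·R_C − I_E·R_E = 21 − 4.35×0.56 − 4.41×0.33 = 17.1 V.
V_CE = 17.1 V > 0.2 V confirms active-region operation.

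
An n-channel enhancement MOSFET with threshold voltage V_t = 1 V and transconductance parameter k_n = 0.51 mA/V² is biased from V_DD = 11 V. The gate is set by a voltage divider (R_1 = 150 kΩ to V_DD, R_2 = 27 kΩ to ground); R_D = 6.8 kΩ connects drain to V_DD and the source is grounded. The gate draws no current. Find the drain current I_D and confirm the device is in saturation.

V_G = V_DD·R_2/(R_1+R_2) = 11×27/177 = 1.68 V. With the source grounded, V_GS = V_G = 1.68 V.
Assume saturation: I_D = (k_n/2)(V_GS − V_t)² = (0.51/2)×(1.68 − 1)² = 0.255×0.678² = 0.117 mA.
V_DS = V_DD − I_D·R_D = 11 − 0.117×6.8 = 10.2 V.
Saturation requires V_DS ≥ V_GS − V_t = 0.678 V; 10.2 ≥ 0.678 ✓.

I_D ≈ 0.12 mA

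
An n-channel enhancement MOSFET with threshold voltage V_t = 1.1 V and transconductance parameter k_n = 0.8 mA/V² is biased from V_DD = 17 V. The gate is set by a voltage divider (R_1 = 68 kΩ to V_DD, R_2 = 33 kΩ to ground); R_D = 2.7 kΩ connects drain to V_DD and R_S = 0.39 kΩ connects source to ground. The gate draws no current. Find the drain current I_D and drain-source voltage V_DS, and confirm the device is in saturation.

V_G = V_DD·R_2/(R_1+R_2) = 17×33/101 = 5.55 V.
Assume saturation: I_D = (k_n/2)(V_GS − V_t)² with V_GS = V_G − I_D·R_S = 5.55 − 0.39·I_D.
Substituting gives 0.0608·I_D² − 2.39·I_D + 7.94 = 0, with roots I_D = 3.66 or 35.6 mA.
The root I_D = 35.6 mA gives V_GS = -8.34 V ≤ V_t, so take I_D = 3.66 mA.
Then V_GS = 4.13 V and V_DS = V_DD − I_D(R_D+R_S) = 17 − 3.66×3.09 = 5.68 V.
Saturation requires V_DS ≥ V_GS − V_t = 3.03 V; 5.68 ≥ 3.03 ✓.

I_D ≈ 3.7 mA, V_DS ≈ 5.7 V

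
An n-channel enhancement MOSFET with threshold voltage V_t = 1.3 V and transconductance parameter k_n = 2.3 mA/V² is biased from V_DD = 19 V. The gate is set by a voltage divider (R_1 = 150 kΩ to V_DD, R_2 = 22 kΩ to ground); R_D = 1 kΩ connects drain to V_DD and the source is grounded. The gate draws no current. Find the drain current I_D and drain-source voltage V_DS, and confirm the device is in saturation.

V_G = V_DD·R_2/(R_1+R_2) = 19×22/172 = 2.43 V. With the source grounded, V_GS = V_G = 2.43 V.
Assume saturation: I_D = (k_n/2)(V_GS − V_t)² = (2.3/2)×(2.43 − 1.3)² = 1.15×1.13² = 1.47 mA.
V_DS = V_DD − I_D·R_D = 19 − 1.47×1 = 17.5 V.
Saturation requires V_DS ≥ V_GS − V_t = 1.13 V; 17.5 ≥ 1.13 ✓.

I_D ≈ 1.5 mA, V_DS ≈ 18 V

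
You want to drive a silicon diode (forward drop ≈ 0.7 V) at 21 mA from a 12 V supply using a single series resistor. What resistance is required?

R ≈ 0.54 kΩ

The resistor drops V_S − V_D = 12 − 0.7 = 11.3 V at 21 mA.
R = 11.3 V / 21 mA = 0.538 kΩ.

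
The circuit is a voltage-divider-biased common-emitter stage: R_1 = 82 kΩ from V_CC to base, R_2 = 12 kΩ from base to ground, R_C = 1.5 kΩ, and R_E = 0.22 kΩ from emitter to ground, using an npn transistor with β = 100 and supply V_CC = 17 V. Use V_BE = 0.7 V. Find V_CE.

Thevenize the base divider: V_Th = V_CC·R_2/(R_1+R_2) = 17×12/94 = 2.17 V, R_Th = R_1‖R_2 = 10.5 kΩ.
Base-emitter loop: V_Th = I_B·R_Th + V_BE + (β+1)I_B·R_E, so I_B = (2.17 − 0.7) / (10.5 + 101×0.22) = 0.045 mA.
I_C = β·I_B = 100×0.045 = 4.5 mA, and I_E = (β+1)I_B = 4.54 mA.
V_CE = V_CC − I_C·R_C − I_E·R_E = 17 − 4.5×1.5 − 4.54×0.22 = 9.25 V.
V_CE = 9.25 V > 0.2 V confirms active-region operation.

V_CE ≈ 9.3 V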